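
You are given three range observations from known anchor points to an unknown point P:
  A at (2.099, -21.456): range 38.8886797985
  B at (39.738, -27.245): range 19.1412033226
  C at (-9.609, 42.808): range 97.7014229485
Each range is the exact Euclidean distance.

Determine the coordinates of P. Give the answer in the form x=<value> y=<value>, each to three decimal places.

eq1: (x − 2.099)² + (y + 21.456)² = 38.8886797985²
eq2: (x − 39.738)² + (y + 27.245)² = 19.1412033226²
eq3: (x + 9.609)² + (y − 42.808)² = 97.7014229485²
eq3−eq1, eq3−eq2 (x²,y² cancel):
  23.416·x − 128.528·y = 6573.146622
  98.694·x − 140.106·y = 9575.723306
det = 23.416·-140.106 − -128.528·98.694 = 9404.220336
x = (6573.146622·-140.106 − -128.528·9575.723306) / 9404.220336 = 32.943856
y = (23.416·9575.723306 − 6573.146622·98.694) / 9404.220336 = -45.139839

x=32.944 y=-45.140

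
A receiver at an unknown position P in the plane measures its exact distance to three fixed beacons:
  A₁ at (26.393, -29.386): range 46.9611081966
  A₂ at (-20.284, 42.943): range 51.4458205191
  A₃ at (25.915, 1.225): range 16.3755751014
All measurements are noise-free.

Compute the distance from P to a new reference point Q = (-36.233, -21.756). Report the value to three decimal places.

eq1: (x − 26.393)² + (y + 29.386)² = 46.9611081966²
eq2: (x + 20.284)² + (y − 42.943)² = 51.4458205191²
eq3: (x − 25.915)² + (y − 1.225)² = 16.3755751014²
eq2−eq3, eq2−eq1 (x²,y² cancel):
  92.398·x − 83.436·y = 796.058934
  93.354·x − 144.658·y = -254.087694
det = 92.398·-144.658 − -83.436·93.354 = -5577.025540
x = (796.058934·-144.658 − -83.436·-254.087694) / -5577.025540 = 24.449656
y = (92.398·-254.087694 − 796.058934·93.354) / -5577.025540 = 17.534881
|P − Q| = √((24.449656 − -36.233)² + (17.534881 − -21.756)²) = 72.292171

72.292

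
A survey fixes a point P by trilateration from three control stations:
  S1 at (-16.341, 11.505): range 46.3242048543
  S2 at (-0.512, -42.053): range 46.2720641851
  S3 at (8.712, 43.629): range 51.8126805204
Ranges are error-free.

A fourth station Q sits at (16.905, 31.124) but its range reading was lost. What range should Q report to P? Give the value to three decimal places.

eq1: (x + 16.341)² + (y − 11.505)² = 46.3242048543²
eq2: (x + 0.512)² + (y + 42.053)² = 46.2720641851²
eq3: (x − 8.712)² + (y − 43.629)² = 51.8126805204²
eq2−eq1, eq2−eq3 (x²,y² cancel):
  -31.658·x + 107.116·y = -1374.151678
  18.448·x + 171.364·y = -332.778307
det = -31.658·171.364 − 107.116·18.448 = -7401.117480
x = (-1374.151678·171.364 − 107.116·-332.778307) / -7401.117480 = 27.000551
y = (-31.658·-332.778307 − -1374.151678·18.448) / -7401.117480 = -4.848652
|P − Q| = √((27.000551 − 16.905)² + (-4.848652 − 31.124)²) = 37.362439

37.362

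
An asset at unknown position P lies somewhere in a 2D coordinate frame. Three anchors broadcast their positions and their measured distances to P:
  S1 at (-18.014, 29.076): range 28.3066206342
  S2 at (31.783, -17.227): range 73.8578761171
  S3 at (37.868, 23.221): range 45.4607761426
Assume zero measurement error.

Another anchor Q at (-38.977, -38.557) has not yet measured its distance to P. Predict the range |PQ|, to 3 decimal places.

eq1: (x + 18.014)² + (y − 29.076)² = 28.3066206342²
eq2: (x − 31.783)² + (y + 17.227)² = 73.8578761171²
eq3: (x − 37.868)² + (y − 23.221)² = 45.4607761426²
eq1−eq3, eq1−eq2 (x²,y² cancel):
  111.764·x − 11.710·y = -462.135103
  99.594·x − 92.606·y = -4516.710447
det = 111.764·-92.606 − -11.710·99.594 = -9183.771244
x = (-462.135103·-92.606 − -11.710·-4516.710447) / -9183.771244 = 1.099134
y = (111.764·-4516.710447 − -462.135103·99.594) / -9183.771244 = 49.955485
|P − Q| = √((1.099134 − -38.977)² + (49.955485 − -38.557)²) = 97.162526

97.163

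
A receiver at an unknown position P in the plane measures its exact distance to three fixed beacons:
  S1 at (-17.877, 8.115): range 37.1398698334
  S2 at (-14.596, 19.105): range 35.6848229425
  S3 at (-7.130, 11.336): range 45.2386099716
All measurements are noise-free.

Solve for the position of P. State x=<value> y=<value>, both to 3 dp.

eq1: (x + 17.877)² + (y − 8.115)² = 37.1398698334²
eq2: (x + 14.596)² + (y − 19.105)² = 35.6848229425²
eq3: (x + 7.130)² + (y − 11.336)² = 45.2386099716²
eq3−eq1, eq3−eq2 (x²,y² cancel):
  -21.494·x − 6.442·y = 873.260459
  -14.932·x + 15.538·y = 1171.827689
det = -21.494·15.538 − -6.442·-14.932 = -430.165716
x = (873.260459·15.538 − -6.442·1171.827689) / -430.165716 = -49.091860
y = (-21.494·1171.827689 − 873.260459·-14.932) / -430.165716 = 28.239673

x=-49.092 y=28.240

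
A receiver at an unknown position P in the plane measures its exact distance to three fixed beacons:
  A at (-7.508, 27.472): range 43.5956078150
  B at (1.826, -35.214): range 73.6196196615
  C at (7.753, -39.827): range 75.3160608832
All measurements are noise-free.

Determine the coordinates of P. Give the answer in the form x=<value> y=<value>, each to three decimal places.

x=36.015 y=29.985

eq1: (x + 7.508)² + (y − 27.472)² = 43.5956078150²
eq2: (x − 1.826)² + (y + 35.214)² = 73.6196196615²
eq3: (x − 7.753)² + (y + 39.827)² = 75.3160608832²
eq3−eq1, eq3−eq2 (x²,y² cancel):
  -30.522·x + 134.598·y = 2936.713916
  -11.854·x + 9.226·y = -150.278238
det = -30.522·9.226 − 134.598·-11.854 = 1313.928720
x = (2936.713916·9.226 − 134.598·-150.278238) / 1313.928720 = 36.015099
y = (-30.522·-150.278238 − 2936.713916·-11.854) / 1313.928720 = 29.985340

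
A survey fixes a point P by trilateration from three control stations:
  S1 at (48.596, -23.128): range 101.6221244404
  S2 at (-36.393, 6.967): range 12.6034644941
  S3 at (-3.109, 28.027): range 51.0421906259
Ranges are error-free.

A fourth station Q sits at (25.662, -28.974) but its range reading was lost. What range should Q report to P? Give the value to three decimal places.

82.155

eq1: (x − 48.596)² + (y + 23.128)² = 101.6221244404²
eq2: (x + 36.393)² + (y − 6.967)² = 12.6034644941²
eq3: (x + 3.109)² + (y − 28.027)² = 51.0421906259²
eq1−eq2, eq1−eq3 (x²,y² cancel):
  -169.978·x + 60.190·y = 8644.722797
  -103.410·x + 102.310·y = 5620.453962
det = -169.978·102.310 − 60.190·-103.410 = -11166.201280
x = (8644.722797·102.310 − 60.190·5620.453962) / -11166.201280 = -48.910677
y = (-169.978·5620.453962 − 8644.722797·-103.410) / -11166.201280 = 5.498982
|P − Q| = √((-48.910677 − 25.662)² + (5.498982 − -28.974)²) = 82.155162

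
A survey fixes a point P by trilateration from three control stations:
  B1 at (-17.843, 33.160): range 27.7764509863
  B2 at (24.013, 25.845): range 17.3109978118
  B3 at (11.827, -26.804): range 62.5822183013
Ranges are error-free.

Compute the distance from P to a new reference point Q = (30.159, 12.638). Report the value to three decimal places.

eq1: (x + 17.843)² + (y − 33.160)² = 27.7764509863²
eq2: (x − 24.013)² + (y − 25.845)² = 17.3109978118²
eq3: (x − 11.827)² + (y + 26.804)² = 62.5822183013²
eq1−eq2, eq1−eq3 (x²,y² cancel):
  83.712·x − 14.630·y = 298.490529
  59.340·x − 119.928·y = -3704.628722
det = 83.712·-119.928 − -14.630·59.340 = -9171.268536
x = (298.490529·-119.928 − -14.630·-3704.628722) / -9171.268536 = 9.812829
y = (83.712·-3704.628722 − 298.490529·59.340) / -9171.268536 = 35.745797
|P − Q| = √((9.812829 − 30.159)² + (35.745797 − 12.638)²) = 30.788585

30.789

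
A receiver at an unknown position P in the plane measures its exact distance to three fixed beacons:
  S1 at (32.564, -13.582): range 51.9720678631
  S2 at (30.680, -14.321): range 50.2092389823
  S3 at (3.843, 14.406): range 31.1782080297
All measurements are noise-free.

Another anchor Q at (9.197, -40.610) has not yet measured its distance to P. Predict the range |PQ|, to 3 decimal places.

eq1: (x − 32.564)² + (y + 13.582)² = 51.9720678631²
eq2: (x − 30.680)² + (y + 14.321)² = 50.2092389823²
eq3: (x − 3.843)² + (y − 14.406)² = 31.1782080297²
eq1−eq3, eq1−eq2 (x²,y² cancel):
  -57.442·x + 55.976·y = 706.431847
  -3.768·x − 1.478·y = 81.596780
det = -57.442·-1.478 − 55.976·-3.768 = 295.816844
x = (706.431847·-1.478 − 55.976·81.596780) / 295.816844 = -18.969737
y = (-57.442·81.596780 − 706.431847·-3.768) / 295.816844 = -6.846287
|P − Q| = √((-18.969737 − 9.197)² + (-6.846287 − -40.610)²) = 43.969914

43.970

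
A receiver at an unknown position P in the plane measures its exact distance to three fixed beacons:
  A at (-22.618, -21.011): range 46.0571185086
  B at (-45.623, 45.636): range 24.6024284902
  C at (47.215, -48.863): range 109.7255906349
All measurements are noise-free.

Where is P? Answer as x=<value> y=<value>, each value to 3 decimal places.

eq1: (x + 22.618)² + (y + 21.011)² = 46.0571185086²
eq2: (x + 45.623)² + (y − 45.636)² = 24.6024284902²
eq3: (x − 47.215)² + (y + 48.863)² = 109.7255906349²
eq1−eq3, eq1−eq2 (x²,y² cancel):
  139.666·x − 55.704·y = -6254.634126
  -46.010·x + 133.294·y = 4727.045258
det = 139.666·133.294 − -55.704·-46.010 = 16053.698764
x = (-6254.634126·133.294 − -55.704·4727.045258) / 16053.698764 = -35.530122
y = (139.666·4727.045258 − -6254.634126·-46.010) / 16053.698764 = 23.199126

x=-35.530 y=23.199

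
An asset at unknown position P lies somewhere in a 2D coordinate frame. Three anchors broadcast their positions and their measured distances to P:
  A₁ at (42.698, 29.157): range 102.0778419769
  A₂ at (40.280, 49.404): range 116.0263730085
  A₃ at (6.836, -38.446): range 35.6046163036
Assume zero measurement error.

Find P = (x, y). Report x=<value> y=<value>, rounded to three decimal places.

x=-28.303 y=-44.182

eq1: (x − 42.698)² + (y − 29.157)² = 102.0778419769²
eq2: (x − 40.280)² + (y − 49.404)² = 116.0263730085²
eq3: (x − 6.836)² + (y + 38.446)² = 35.6046163036²
eq2−eq3, eq2−eq1 (x²,y² cancel):
  -66.888·x − 175.700·y = 9656.022727
  4.836·x − 40.494·y = 1652.249648
det = -66.888·-40.494 − -175.700·4.836 = 3558.247872
x = (9656.022727·-40.494 − -175.700·1652.249648) / 3558.247872 = -28.303459
y = (-66.888·1652.249648 − 9656.022727·4.836) / 3558.247872 = -44.182476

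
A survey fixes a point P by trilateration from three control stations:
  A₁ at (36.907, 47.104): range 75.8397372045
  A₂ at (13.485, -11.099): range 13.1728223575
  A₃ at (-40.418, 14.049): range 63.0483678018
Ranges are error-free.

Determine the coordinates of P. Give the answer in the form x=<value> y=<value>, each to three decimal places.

x=10.003 y=-23.803

eq1: (x − 36.907)² + (y − 47.104)² = 75.8397372045²
eq2: (x − 13.485)² + (y + 11.099)² = 13.1728223575²
eq3: (x + 40.418)² + (y − 14.049)² = 63.0483678018²
eq2−eq1, eq2−eq3 (x²,y² cancel):
  46.844·x + 116.406·y = -2302.262051
  -107.806·x + 50.296·y = -2275.617335
det = 46.844·50.296 − 116.406·-107.806 = 14905.331060
x = (-2302.262051·50.296 − 116.406·-2275.617335) / 14905.331060 = 10.003195
y = (46.844·-2275.617335 − -2302.262051·-107.806) / 14905.331060 = -23.803341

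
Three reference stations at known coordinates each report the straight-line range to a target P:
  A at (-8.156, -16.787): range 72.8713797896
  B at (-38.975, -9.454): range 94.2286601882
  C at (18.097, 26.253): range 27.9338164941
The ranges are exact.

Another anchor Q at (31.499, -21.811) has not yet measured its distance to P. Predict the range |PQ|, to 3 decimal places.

56.302

eq1: (x + 8.156)² + (y + 16.787)² = 72.8713797896²
eq2: (x + 38.975)² + (y + 9.454)² = 94.2286601882²
eq3: (x − 18.097)² + (y − 26.253)² = 27.9338164941²
eq3−eq2, eq3−eq1 (x²,y² cancel):
  -114.144·x − 71.414·y = -7507.034974
  -52.506·x − 86.080·y = -5198.337602
det = -114.144·-86.080 − -71.414·-52.506 = 6075.852036
x = (-7507.034974·-86.080 − -71.414·-5198.337602) / 6075.852036 = 45.256449
y = (-114.144·-5198.337602 − -7507.034974·-52.506) / 6075.852036 = 32.784648
|P − Q| = √((45.256449 − 31.499)² + (32.784648 − -21.811)²) = 56.302328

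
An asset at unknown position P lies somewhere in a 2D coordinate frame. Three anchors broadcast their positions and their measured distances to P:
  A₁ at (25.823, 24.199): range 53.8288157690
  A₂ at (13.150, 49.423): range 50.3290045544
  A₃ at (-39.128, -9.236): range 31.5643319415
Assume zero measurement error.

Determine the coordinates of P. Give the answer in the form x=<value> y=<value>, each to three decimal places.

x=-27.861 y=20.249

eq1: (x − 25.823)² + (y − 24.199)² = 53.8288157690²
eq2: (x − 13.150)² + (y − 49.423)² = 50.3290045544²
eq3: (x + 39.128)² + (y + 9.236)² = 31.5643319415²
eq2−eq3, eq2−eq1 (x²,y² cancel):
  -104.556·x − 117.318·y = 537.450300
  25.346·x − 50.448·y = -1727.669207
det = -104.556·-50.448 − -117.318·25.346 = 8248.183116
x = (537.450300·-50.448 − -117.318·-1727.669207) / 8248.183116 = -27.860680
y = (-104.556·-1727.669207 − 537.450300·25.346) / 8248.183116 = 20.248819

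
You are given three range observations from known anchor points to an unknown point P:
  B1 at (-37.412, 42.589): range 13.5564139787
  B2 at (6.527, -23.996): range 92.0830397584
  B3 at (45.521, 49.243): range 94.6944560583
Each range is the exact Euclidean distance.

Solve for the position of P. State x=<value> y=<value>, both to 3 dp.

x=-49.173 y=49.330

eq1: (x + 37.412)² + (y − 42.589)² = 13.5564139787²
eq2: (x − 6.527)² + (y + 23.996)² = 92.0830397584²
eq3: (x − 45.521)² + (y − 49.243)² = 94.6944560583²
eq2−eq1, eq2−eq3 (x²,y² cancel):
  -87.878·x + 133.170·y = 10890.580771
  77.988·x + 146.478·y = 3390.870948
det = -87.878·146.478 − 133.170·77.988 = -23257.855644
x = (10890.580771·146.478 − 133.170·3390.870948) / -23257.855644 = -49.173416
y = (-87.878·3390.870948 − 10890.580771·77.988) / -23257.855644 = 49.330325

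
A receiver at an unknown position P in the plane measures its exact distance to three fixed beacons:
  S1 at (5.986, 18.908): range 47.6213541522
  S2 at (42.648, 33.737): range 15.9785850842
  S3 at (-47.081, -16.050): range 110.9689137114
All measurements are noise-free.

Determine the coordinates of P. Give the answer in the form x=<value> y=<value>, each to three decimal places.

eq1: (x − 5.986)² + (y − 18.908)² = 47.6213541522²
eq2: (x − 42.648)² + (y − 33.737)² = 15.9785850842²
eq3: (x + 47.081)² + (y + 16.050)² = 110.9689137114²
eq3−eq1, eq3−eq2 (x²,y² cancel):
  106.134·x + 69.916·y = 7965.428038
  179.458·x + 99.574·y = 12541.598641
det = 106.134·99.574 − 69.916·179.458 = -1978.798612
x = (7965.428038·99.574 − 69.916·12541.598641) / -1978.798612 = 42.302879
y = (106.134·12541.598641 − 7965.428038·179.458) / -1978.798612 = 49.711858

x=42.303 y=49.712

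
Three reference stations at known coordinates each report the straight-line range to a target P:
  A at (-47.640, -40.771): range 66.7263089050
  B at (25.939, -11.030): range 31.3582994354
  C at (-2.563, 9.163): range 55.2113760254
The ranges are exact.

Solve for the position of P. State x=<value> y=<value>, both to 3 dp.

x=19.081 y=-41.629

eq1: (x + 47.640)² + (y + 40.771)² = 66.7263089050²
eq2: (x − 25.939)² + (y + 11.030)² = 31.3582994354²
eq3: (x + 2.563)² + (y − 9.163)² = 55.2113760254²
eq1−eq2, eq1−eq3 (x²,y² cancel):
  147.158·x + 59.482·y = 331.705937
  90.154·x + 99.868·y = -2437.210246
det = 147.158·99.868 − 59.482·90.154 = 9333.834916
x = (331.705937·99.868 − 59.482·-2437.210246) / 9333.834916 = 19.080790
y = (147.158·-2437.210246 − 331.705937·90.154) / 9333.834916 = -41.629149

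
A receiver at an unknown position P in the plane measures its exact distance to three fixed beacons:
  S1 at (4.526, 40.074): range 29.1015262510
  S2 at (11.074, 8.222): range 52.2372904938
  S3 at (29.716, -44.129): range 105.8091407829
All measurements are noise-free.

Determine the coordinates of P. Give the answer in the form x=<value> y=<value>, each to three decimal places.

x=-23.686 y=47.216

eq1: (x − 4.526)² + (y − 40.074)² = 29.1015262510²
eq2: (x − 11.074)² + (y − 8.222)² = 52.2372904938²
eq3: (x − 29.716)² + (y + 44.129)² = 105.8091407829²
eq2−eq1, eq2−eq3 (x²,y² cancel):
  -13.096·x + 63.704·y = 3318.011080
  37.284·x − 104.702·y = -5826.665218
det = -13.096·-104.702 − 63.704·37.284 = -1003.962544
x = (3318.011080·-104.702 − 63.704·-5826.665218) / -1003.962544 = -23.685630
y = (-13.096·-5826.665218 − 3318.011080·37.284) / -1003.962544 = 47.215623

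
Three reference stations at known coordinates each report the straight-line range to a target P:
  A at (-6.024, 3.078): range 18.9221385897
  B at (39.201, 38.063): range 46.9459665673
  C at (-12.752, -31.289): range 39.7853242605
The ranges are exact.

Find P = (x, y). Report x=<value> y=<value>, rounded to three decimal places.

x=12.541 y=-0.579

eq1: (x + 6.024)² + (y − 3.078)² = 18.9221385897²
eq2: (x − 39.201)² + (y − 38.063)² = 46.9459665673²
eq3: (x + 12.752)² + (y + 31.289)² = 39.7853242605²
eq3−eq2, eq3−eq1 (x²,y² cancel):
  103.906·x + 138.704·y = 1222.843595
  13.456·x + 68.734·y = 128.972333
det = 103.906·68.734 − 138.704·13.456 = 5275.473980
x = (1222.843595·68.734 − 138.704·128.972333) / 5275.473980 = 12.541423
y = (103.906·128.972333 − 1222.843595·13.456) / 5275.473980 = -0.578827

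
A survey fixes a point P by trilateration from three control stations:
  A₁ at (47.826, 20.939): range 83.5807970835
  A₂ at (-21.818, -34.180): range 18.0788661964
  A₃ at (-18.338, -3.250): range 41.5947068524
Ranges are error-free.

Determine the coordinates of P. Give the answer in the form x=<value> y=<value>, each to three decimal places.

eq1: (x − 47.826)² + (y − 20.939)² = 83.5807970835²
eq2: (x + 21.818)² + (y + 34.180)² = 18.0788661964²
eq3: (x + 18.338)² + (y + 3.250)² = 41.5947068524²
eq3−eq1, eq3−eq2 (x²,y² cancel):
  132.328·x + 48.378·y = -2876.706750
  -6.960·x − 61.860·y = 2700.727015
det = 132.328·-61.860 − 48.378·-6.960 = -7849.099200
x = (-2876.706750·-61.860 − 48.378·2700.727015) / -7849.099200 = -6.025826
y = (132.328·2700.727015 − -2876.706750·-6.960) / -7849.099200 = -42.980719

x=-6.026 y=-42.981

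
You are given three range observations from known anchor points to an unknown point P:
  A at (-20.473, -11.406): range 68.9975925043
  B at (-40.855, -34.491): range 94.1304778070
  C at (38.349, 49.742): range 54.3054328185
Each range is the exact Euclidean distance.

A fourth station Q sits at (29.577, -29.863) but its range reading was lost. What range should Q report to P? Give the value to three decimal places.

eq1: (x + 20.473)² + (y + 11.406)² = 68.9975925043²
eq2: (x + 40.855)² + (y + 34.491)² = 94.1304778070²
eq3: (x − 38.349)² + (y − 49.742)² = 54.3054328185²
eq3−eq1, eq3−eq2 (x²,y² cancel):
  -117.644·x − 122.296·y = -5207.259538
  -158.408·x − 168.466·y = -6997.619078
det = -117.644·-168.466 − -122.296·-158.408 = 446.349336
x = (-5207.259538·-168.466 − -122.296·-6997.619078) / 446.349336 = 48.090948
y = (-117.644·-6997.619078 − -5207.259538·-158.408) / 446.349336 = -3.682475
|P − Q| = √((48.090948 − 29.577)² + (-3.682475 − -29.863)²) = 32.065342

32.065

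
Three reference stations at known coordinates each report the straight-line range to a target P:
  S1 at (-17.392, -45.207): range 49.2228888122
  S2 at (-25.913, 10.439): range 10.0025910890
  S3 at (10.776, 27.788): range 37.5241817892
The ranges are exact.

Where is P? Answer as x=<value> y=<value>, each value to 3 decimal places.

eq1: (x + 17.392)² + (y + 45.207)² = 49.2228888122²
eq2: (x + 25.913)² + (y − 10.439)² = 10.0025910890²
eq3: (x − 10.776)² + (y − 27.788)² = 37.5241817892²
eq3−eq1, eq3−eq2 (x²,y² cancel):
  -56.336·x − 145.990·y = 443.030829
  -73.378·x − 34.698·y = 1200.173560
det = -56.336·-34.698 − -145.990·-73.378 = -8757.707692
x = (443.030829·-34.698 − -145.990·1200.173560) / -8757.707692 = -18.251472
y = (-56.336·1200.173560 − 443.030829·-73.378) / -8757.707692 = 4.008385

x=-18.251 y=4.008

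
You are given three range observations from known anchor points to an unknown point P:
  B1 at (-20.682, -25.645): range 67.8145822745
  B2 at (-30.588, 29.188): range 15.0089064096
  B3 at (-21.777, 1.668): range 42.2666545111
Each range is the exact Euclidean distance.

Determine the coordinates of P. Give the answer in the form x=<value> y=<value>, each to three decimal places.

eq1: (x + 20.682)² + (y + 25.645)² = 67.8145822745²
eq2: (x + 30.588)² + (y − 29.188)² = 15.0089064096²
eq3: (x + 21.777)² + (y − 1.668)² = 42.2666545111²
eq3−eq2, eq3−eq1 (x²,y² cancel):
  -17.622·x + 55.040·y = 2871.747947
  2.190·x − 54.626·y = -2203.956290
det = -17.622·-54.626 − 55.040·2.190 = 842.081772
x = (2871.747947·-54.626 − 55.040·-2203.956290) / 842.081772 = -42.236218
y = (-17.622·-2203.956290 − 2871.747947·2.190) / 842.081772 = 38.653004

x=-42.236 y=38.653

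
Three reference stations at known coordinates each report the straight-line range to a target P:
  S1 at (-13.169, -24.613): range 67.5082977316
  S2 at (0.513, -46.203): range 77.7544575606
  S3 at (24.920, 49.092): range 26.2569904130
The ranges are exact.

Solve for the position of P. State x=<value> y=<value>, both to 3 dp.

x=33.415 y=24.247

eq1: (x + 13.169)² + (y + 24.613)² = 67.5082977316²
eq2: (x − 0.513)² + (y + 46.203)² = 77.7544575606²
eq3: (x − 24.920)² + (y − 49.092)² = 26.2569904130²
eq3−eq2, eq3−eq1 (x²,y² cancel):
  -48.814·x − 190.590·y = -6252.376611
  -76.178·x − 147.410·y = -6119.749251
det = -48.814·-147.410 − -190.590·-76.178 = -7323.093280
x = (-6252.376611·-147.410 − -190.590·-6119.749251) / -7323.093280 = 33.414865
y = (-48.814·-6119.749251 − -6252.376611·-76.178) / -7323.093280 = 24.247145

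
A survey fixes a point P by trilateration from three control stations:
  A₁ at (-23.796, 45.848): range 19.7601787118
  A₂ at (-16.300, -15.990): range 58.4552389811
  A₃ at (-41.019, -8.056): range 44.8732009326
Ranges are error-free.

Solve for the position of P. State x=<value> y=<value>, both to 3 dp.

x=-41.371 y=36.816

eq1: (x + 23.796)² + (y − 45.848)² = 19.7601787118²
eq2: (x + 16.300)² + (y + 15.990)² = 58.4552389811²
eq3: (x + 41.019)² + (y + 8.056)² = 44.8732009326²
eq3−eq1, eq3−eq2 (x²,y² cancel):
  34.446·x + 107.808·y = 2543.970722
  49.438·x − 15.868·y = -2629.498199
det = 34.446·-15.868 − 107.808·49.438 = -5876.401032
x = (2543.970722·-15.868 − 107.808·-2629.498199) / -5876.401032 = -41.371107
y = (34.446·-2629.498199 − 2543.970722·49.438) / -5876.401032 = 36.815819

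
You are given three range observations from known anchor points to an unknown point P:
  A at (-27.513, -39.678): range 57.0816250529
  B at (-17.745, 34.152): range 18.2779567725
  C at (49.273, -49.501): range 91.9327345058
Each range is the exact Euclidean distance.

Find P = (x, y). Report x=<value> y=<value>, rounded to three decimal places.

eq1: (x + 27.513)² + (y + 39.678)² = 57.0816250529²
eq2: (x + 17.745)² + (y − 34.152)² = 18.2779567725²
eq3: (x − 49.273)² + (y + 49.501)² = 91.9327345058²
eq1−eq2, eq1−eq3 (x²,y² cancel):
  19.536·x + 147.660·y = 2074.163491
  153.572·x − 19.646·y = -2646.447078
det = 19.536·-19.646 − 147.660·153.572 = -23060.245776
x = (2074.163491·-19.646 − 147.660·-2646.447078) / -23060.245776 = -15.178735
y = (19.536·-2646.447078 − 2074.163491·153.572) / -23060.245776 = 16.055095

x=-15.179 y=16.055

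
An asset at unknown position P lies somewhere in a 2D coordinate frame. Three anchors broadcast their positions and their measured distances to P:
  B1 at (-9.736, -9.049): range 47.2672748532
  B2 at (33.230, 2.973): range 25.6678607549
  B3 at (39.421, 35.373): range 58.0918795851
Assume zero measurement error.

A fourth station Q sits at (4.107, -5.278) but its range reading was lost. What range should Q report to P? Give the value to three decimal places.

eq1: (x + 9.736)² + (y + 9.049)² = 47.2672748532²
eq2: (x − 33.230)² + (y − 2.973)² = 25.6678607549²
eq3: (x − 39.421)² + (y − 35.373)² = 58.0918795851²
eq3−eq1, eq3−eq2 (x²,y² cancel):
  -98.314·x − 88.844·y = -1488.119071
  -12.382·x − 64.800·y = 1023.634657
det = -98.314·-64.800 − -88.844·-12.382 = 5270.680792
x = (-1488.119071·-64.800 − -88.844·1023.634657) / 5270.680792 = 35.550230
y = (-98.314·1023.634657 − -1488.119071·-12.382) / 5270.680792 = -22.589778
|P − Q| = √((35.550230 − 4.107)² + (-22.589778 − -5.278)²) = 35.893932

35.894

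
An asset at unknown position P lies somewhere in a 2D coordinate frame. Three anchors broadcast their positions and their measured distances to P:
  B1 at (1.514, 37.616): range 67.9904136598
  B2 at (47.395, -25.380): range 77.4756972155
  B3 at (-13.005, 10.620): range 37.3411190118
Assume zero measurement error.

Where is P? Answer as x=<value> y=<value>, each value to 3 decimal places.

x=-30.031 y=-22.613

eq1: (x − 1.514)² + (y − 37.616)² = 67.9904136598²
eq2: (x − 47.395)² + (y + 25.380)² = 77.4756972155²
eq3: (x + 13.005)² + (y − 10.620)² = 37.3411190118²
eq3−eq1, eq3−eq2 (x²,y² cancel):
  29.038·x + 53.992·y = -2092.995954
  120.800·x − 72.000·y = -1999.608490
det = 29.038·-72.000 − 53.992·120.800 = -8612.969600
x = (-2092.995954·-72.000 − 53.992·-1999.608490) / -8612.969600 = -30.031288
y = (29.038·-1999.608490 − -2092.995954·120.800) / -8612.969600 = -22.613487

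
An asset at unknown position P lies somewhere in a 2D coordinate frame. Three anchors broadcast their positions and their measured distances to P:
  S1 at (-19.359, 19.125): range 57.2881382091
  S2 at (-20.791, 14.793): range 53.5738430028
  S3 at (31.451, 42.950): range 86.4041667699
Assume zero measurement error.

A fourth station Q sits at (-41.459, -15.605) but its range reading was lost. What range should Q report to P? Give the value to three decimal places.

eq1: (x + 19.359)² + (y − 19.125)² = 57.2881382091²
eq2: (x + 20.791)² + (y − 14.793)² = 53.5738430028²
eq3: (x − 31.451)² + (y − 42.950)² = 86.4041667699²
eq2−eq1, eq2−eq3 (x²,y² cancel):
  2.864·x + 8.664·y = -322.336149
  104.484·x + 56.314·y = -2412.754010
det = 2.864·56.314 − 8.664·104.484 = -743.966080
x = (-322.336149·56.314 − 8.664·-2412.754010) / -743.966080 = -3.699178
y = (2.864·-2412.754010 − -322.336149·104.484) / -743.966080 = -35.981268
|P − Q| = √((-3.699178 − -41.459)² + (-35.981268 − -15.605)²) = 42.906835

42.907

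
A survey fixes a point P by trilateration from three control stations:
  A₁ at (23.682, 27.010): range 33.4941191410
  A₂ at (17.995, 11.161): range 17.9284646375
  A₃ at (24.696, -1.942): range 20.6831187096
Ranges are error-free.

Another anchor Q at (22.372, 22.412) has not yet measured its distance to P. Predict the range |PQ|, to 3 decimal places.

eq1: (x − 23.682)² + (y − 27.010)² = 33.4941191410²
eq2: (x − 17.995)² + (y − 11.161)² = 17.9284646375²
eq3: (x − 24.696)² + (y + 1.942)² = 20.6831187096²
eq2−eq3, eq2−eq1 (x²,y² cancel):
  13.402·x − 26.206·y = 58.914279
  11.374·x + 31.698·y = 41.563105
det = 13.402·31.698 − -26.206·11.374 = 722.883640
x = (58.914279·31.698 − -26.206·41.563105) / 722.883640 = 4.090102
y = (13.402·41.563105 − 58.914279·11.374) / 722.883640 = -0.156405
|P − Q| = √((4.090102 − 22.372)² + (-0.156405 − 22.412)²) = 29.044116

29.044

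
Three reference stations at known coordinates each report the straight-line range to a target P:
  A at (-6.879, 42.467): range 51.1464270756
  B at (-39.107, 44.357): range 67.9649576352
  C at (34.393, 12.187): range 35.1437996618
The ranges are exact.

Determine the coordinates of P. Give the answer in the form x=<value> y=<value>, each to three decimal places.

eq1: (x + 6.879)² + (y − 42.467)² = 51.1464270756²
eq2: (x + 39.107)² + (y − 44.357)² = 67.9649576352²
eq3: (x − 34.393)² + (y − 12.187)² = 35.1437996618²
eq3−eq1, eq3−eq2 (x²,y² cancel):
  -82.544·x + 60.560·y = -861.505036
  -147.000·x + 64.340·y = -1218.649332
det = -82.544·64.340 − 60.560·-147.000 = 3591.439040
x = (-861.505036·64.340 − 60.560·-1218.649332) / 3591.439040 = 5.115545
y = (-82.544·-1218.649332 − -861.505036·-147.000) / 3591.439040 = -7.253095

x=5.116 y=-7.253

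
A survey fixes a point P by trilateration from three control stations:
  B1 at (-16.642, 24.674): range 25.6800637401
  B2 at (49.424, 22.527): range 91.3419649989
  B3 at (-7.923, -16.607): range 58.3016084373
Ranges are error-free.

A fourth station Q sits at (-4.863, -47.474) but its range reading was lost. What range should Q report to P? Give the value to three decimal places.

eq1: (x + 16.642)² + (y − 24.674)² = 25.6800637401²
eq2: (x − 49.424)² + (y − 22.527)² = 91.3419649989²
eq3: (x + 7.923)² + (y + 16.607)² = 58.3016084373²
eq1−eq2, eq1−eq3 (x²,y² cancel):
  132.132·x − 4.294·y = -5619.453831
  17.438·x − 82.562·y = -3286.807935
det = 132.132·-82.562 − -4.294·17.438 = -10834.203412
x = (-5619.453831·-82.562 − -4.294·-3286.807935) / -10834.203412 = -41.520339
y = (132.132·-3286.807935 − -5619.453831·17.438) / -10834.203412 = 31.040627
|P − Q| = √((-41.520339 − -4.863)² + (31.040627 − -47.474)²) = 86.650489

86.650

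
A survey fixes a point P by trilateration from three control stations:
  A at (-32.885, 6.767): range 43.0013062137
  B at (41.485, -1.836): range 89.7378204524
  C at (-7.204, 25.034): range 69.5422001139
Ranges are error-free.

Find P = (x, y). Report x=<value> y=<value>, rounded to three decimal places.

x=-41.778 y=-35.305

eq1: (x + 32.885)² + (y − 6.767)² = 43.0013062137²
eq2: (x − 41.485)² + (y + 1.836)² = 89.7378204524²
eq3: (x + 7.204)² + (y − 25.034)² = 69.5422001139²
eq1−eq3, eq1−eq2 (x²,y² cancel):
  51.362·x + 36.534·y = -3435.622003
  148.740·x − 17.206·y = -5606.603476
det = 51.362·-17.206 − 36.534·148.740 = -6317.801732
x = (-3435.622003·-17.206 − 36.534·-5606.603476) / -6317.801732 = -41.777975
y = (51.362·-5606.603476 − -3435.622003·148.740) / -6317.801732 = -35.304693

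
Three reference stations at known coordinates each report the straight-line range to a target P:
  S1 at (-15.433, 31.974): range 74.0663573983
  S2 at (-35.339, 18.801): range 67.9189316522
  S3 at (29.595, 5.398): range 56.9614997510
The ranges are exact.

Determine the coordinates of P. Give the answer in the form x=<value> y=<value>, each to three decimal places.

x=-3.315 y=-41.094

eq1: (x + 15.433)² + (y − 31.974)² = 74.0663573983²
eq2: (x + 35.339)² + (y − 18.801)² = 67.9189316522²
eq3: (x − 29.595)² + (y − 5.398)² = 56.9614997510²
eq2−eq1, eq2−eq3 (x²,y² cancel):
  39.812·x + 26.346·y = -1214.652378
  129.868·x − 26.806·y = 671.048730
det = 39.812·-26.806 − 26.346·129.868 = -4488.702800
x = (-1214.652378·-26.806 − 26.346·671.048730) / -4488.702800 = -3.315105
y = (39.812·671.048730 − -1214.652378·129.868) / -4488.702800 = -41.094337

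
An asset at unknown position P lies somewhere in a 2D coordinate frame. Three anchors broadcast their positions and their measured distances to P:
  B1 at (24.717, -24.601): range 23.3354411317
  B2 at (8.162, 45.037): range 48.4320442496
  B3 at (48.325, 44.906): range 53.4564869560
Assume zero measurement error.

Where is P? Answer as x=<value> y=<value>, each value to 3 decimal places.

x=21.719 y=-1.459

eq1: (x − 24.717)² + (y + 24.601)² = 23.3354411317²
eq2: (x − 8.162)² + (y − 45.037)² = 48.4320442496²
eq3: (x − 48.325)² + (y − 44.906)² = 53.4564869560²
eq2−eq1, eq2−eq3 (x²,y² cancel):
  33.110·x − 139.276·y = 922.309774
  80.326·x − 0.262·y = 1744.971761
det = 33.110·-0.262 − -139.276·80.326 = 11178.809156
x = (922.309774·-0.262 − -139.276·1744.971761) / 11178.809156 = 21.718865
y = (33.110·1744.971761 − 922.309774·80.326) / 11178.809156 = -1.458960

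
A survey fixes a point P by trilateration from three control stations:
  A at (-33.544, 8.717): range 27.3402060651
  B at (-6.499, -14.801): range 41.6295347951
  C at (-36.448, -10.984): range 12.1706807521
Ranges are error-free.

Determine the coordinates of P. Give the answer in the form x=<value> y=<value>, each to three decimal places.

eq1: (x + 33.544)² + (y − 8.717)² = 27.3402060651²
eq2: (x + 6.499)² + (y + 14.801)² = 41.6295347951²
eq3: (x + 36.448)² + (y + 10.984)² = 12.1706807521²
eq3−eq2, eq3−eq1 (x²,y² cancel):
  59.898·x − 7.634·y = -2772.691055
  5.808·x + 39.402·y = -847.280333
det = 59.898·39.402 − -7.634·5.808 = 2404.439268
x = (-2772.691055·39.402 − -7.634·-847.280333) / 2404.439268 = -48.126693
y = (59.898·-847.280333 − -2772.691055·5.808) / 2404.439268 = -14.409433

x=-48.127 y=-14.409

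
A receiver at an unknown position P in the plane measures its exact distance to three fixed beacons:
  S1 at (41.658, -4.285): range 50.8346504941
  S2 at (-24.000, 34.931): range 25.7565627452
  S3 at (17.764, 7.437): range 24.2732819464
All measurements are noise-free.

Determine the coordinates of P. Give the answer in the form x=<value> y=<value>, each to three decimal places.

x=-2.961 y=20.073

eq1: (x − 41.658)² + (y + 4.285)² = 50.8346504941²
eq2: (x + 24.000)² + (y − 34.931)² = 25.7565627452²
eq3: (x − 17.764)² + (y − 7.437)² = 24.2732819464²
eq3−eq2, eq3−eq1 (x²,y² cancel):
  -83.528·x + 54.988·y = 1351.097788
  47.788·x − 23.444·y = -612.087950
det = -83.528·-23.444 − 54.988·47.788 = -669.536112
x = (1351.097788·-23.444 − 54.988·-612.087950) / -669.536112 = -2.960790
y = (-83.528·-612.087950 − 1351.097788·47.788) / -669.536112 = 20.073269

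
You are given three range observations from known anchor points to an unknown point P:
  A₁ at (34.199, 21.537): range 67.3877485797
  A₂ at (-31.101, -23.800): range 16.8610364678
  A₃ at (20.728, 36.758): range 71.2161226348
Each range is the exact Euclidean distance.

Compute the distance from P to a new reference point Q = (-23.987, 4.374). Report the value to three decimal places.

31.164

eq1: (x − 34.199)² + (y − 21.537)² = 67.3877485797²
eq2: (x + 31.101)² + (y + 23.800)² = 16.8610364678²
eq3: (x − 20.728)² + (y − 36.758)² = 71.2161226348²
eq1−eq2, eq1−eq3 (x²,y² cancel):
  -130.600·x − 90.674·y = 4157.112339
  -26.942·x + 30.442·y = -383.240886
det = -130.600·30.442 − -90.674·-26.942 = -6418.664108
x = (4157.112339·30.442 − -90.674·-383.240886) / -6418.664108 = -14.302171
y = (-130.600·-383.240886 − 4157.112339·-26.942) / -6418.664108 = -25.247026
|P − Q| = √((-14.302171 − -23.987)² + (-25.247026 − 4.374)²) = 31.164100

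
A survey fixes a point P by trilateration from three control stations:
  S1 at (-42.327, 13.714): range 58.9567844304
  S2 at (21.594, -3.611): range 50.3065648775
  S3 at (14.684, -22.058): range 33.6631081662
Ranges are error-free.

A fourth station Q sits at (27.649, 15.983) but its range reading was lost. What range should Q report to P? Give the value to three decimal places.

68.953

eq1: (x + 42.327)² + (y − 13.714)² = 58.9567844304²
eq2: (x − 21.594)² + (y + 3.611)² = 50.3065648775²
eq3: (x − 14.684)² + (y + 22.058)² = 33.6631081662²
eq1−eq2, eq1−eq3 (x²,y² cancel):
  127.842·x − 34.650·y = -555.156607
  114.022·x − 71.544·y = 1065.224074
det = 127.842·-71.544 − -34.650·114.022 = -5195.465748
x = (-555.156607·-71.544 − -34.650·1065.224074) / -5195.465748 = -14.749041
y = (127.842·1065.224074 − -555.156607·114.022) / -5195.465748 = -38.395103
|P − Q| = √((-14.749041 − 27.649)² + (-38.395103 − 15.983)²) = 68.953404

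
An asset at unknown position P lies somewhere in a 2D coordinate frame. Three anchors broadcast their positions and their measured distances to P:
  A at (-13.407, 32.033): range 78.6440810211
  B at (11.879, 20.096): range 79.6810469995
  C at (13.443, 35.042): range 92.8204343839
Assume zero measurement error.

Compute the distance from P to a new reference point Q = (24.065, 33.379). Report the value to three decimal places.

eq1: (x + 13.407)² + (y − 32.033)² = 78.6440810211²
eq2: (x − 11.879)² + (y − 20.096)² = 79.6810469995²
eq3: (x − 13.443)² + (y − 35.042)² = 92.8204343839²
eq3−eq2, eq3−eq1 (x²,y² cancel):
  -3.128·x − 29.892·y = 1402.867632
  -53.700·x − 6.018·y = 2227.946285
det = -3.128·-6.018 − -29.892·-53.700 = -1586.376096
x = (1402.867632·-6.018 − -29.892·2227.946285) / -1586.376096 = -36.659222
y = (-3.128·2227.946285 − 1402.867632·-53.700) / -1586.376096 = -43.095062
|P − Q| = √((-36.659222 − 24.065)² + (-43.095062 − 33.379)²) = 97.650977

97.651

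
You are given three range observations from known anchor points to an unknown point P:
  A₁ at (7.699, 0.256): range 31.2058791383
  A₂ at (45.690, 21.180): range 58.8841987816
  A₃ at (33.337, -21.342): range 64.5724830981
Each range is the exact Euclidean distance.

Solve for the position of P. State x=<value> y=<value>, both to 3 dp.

x=-13.149 y=23.476

eq1: (x − 7.699)² + (y − 0.256)² = 31.2058791383²
eq2: (x − 45.690)² + (y − 21.180)² = 58.8841987816²
eq3: (x − 33.337)² + (y + 21.342)² = 64.5724830981²
eq2−eq3, eq2−eq1 (x²,y² cancel):
  -24.706·x − 85.044·y = -1671.588674
  -75.982·x − 41.848·y = 16.713610
det = -24.706·-41.848 − -85.044·-75.982 = -5427.916520
x = (-1671.588674·-41.848 − -85.044·16.713610) / -5427.916520 = -13.149435
y = (-24.706·16.713610 − -1671.588674·-75.982) / -5427.916520 = 23.475596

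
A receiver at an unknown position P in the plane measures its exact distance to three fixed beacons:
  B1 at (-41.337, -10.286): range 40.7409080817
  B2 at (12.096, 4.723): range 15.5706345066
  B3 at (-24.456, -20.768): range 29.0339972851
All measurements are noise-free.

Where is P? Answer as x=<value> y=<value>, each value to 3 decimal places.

eq1: (x + 41.337)² + (y + 10.286)² = 40.7409080817²
eq2: (x − 12.096)² + (y − 4.723)² = 15.5706345066²
eq3: (x + 24.456)² + (y + 20.768)² = 29.0339972851²
eq1−eq2, eq1−eq3 (x²,y² cancel):
  106.866·x + 30.018·y = -228.552488
  33.762·x − 20.964·y = 31.704988
det = 106.866·-20.964 − 30.018·33.762 = -3253.806540
x = (-228.552488·-20.964 − 30.018·31.704988) / -3253.806540 = -1.180050
y = (106.866·31.704988 − -228.552488·33.762) / -3253.806540 = -3.412795

x=-1.180 y=-3.413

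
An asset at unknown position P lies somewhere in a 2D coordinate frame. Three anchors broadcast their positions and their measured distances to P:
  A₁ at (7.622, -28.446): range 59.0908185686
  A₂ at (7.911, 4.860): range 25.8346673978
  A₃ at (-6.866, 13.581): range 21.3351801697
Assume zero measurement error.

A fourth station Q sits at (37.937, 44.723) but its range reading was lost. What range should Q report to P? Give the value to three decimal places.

eq1: (x − 7.622)² + (y + 28.446)² = 59.0908185686²
eq2: (x − 7.911)² + (y − 4.860)² = 25.8346673978²
eq3: (x + 6.866)² + (y − 13.581)² = 21.3351801697²
eq3−eq1, eq3−eq2 (x²,y² cancel):
  28.976·x − 84.054·y = -2400.850643
  29.554·x − 17.442·y = -357.622123
det = 28.976·-17.442 − -84.054·29.554 = 1978.732524
x = (-2400.850643·-17.442 − -84.054·-357.622123) / 1978.732524 = 5.971533
y = (28.976·-357.622123 − -2400.850643·29.554) / 1978.732524 = 30.621764
|P − Q| = √((5.971533 − 37.937)² + (30.621764 − 44.723)²) = 34.937600

34.938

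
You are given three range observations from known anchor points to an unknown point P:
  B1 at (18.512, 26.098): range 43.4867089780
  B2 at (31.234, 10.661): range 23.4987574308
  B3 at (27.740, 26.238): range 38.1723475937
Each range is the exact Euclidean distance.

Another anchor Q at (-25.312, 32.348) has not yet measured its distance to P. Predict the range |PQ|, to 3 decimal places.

82.273

eq1: (x − 18.512)² + (y − 26.098)² = 43.4867089780²
eq2: (x − 31.234)² + (y − 10.661)² = 23.4987574308²
eq3: (x − 27.740)² + (y − 26.238)² = 38.1723475937²
eq3−eq1, eq3−eq2 (x²,y² cancel):
  -18.456·x − 0.280·y = -868.106233
  6.988·x − 31.154·y = 536.215953
det = -18.456·-31.154 − -0.280·6.988 = 576.934864
x = (-868.106233·-31.154 − -0.280·536.215953) / 576.934864 = 47.137248
y = (-18.456·536.215953 − -868.106233·6.988) / 576.934864 = -6.638662
|P − Q| = √((47.137248 − -25.312)² + (-6.638662 − 32.348)²) = 82.273042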